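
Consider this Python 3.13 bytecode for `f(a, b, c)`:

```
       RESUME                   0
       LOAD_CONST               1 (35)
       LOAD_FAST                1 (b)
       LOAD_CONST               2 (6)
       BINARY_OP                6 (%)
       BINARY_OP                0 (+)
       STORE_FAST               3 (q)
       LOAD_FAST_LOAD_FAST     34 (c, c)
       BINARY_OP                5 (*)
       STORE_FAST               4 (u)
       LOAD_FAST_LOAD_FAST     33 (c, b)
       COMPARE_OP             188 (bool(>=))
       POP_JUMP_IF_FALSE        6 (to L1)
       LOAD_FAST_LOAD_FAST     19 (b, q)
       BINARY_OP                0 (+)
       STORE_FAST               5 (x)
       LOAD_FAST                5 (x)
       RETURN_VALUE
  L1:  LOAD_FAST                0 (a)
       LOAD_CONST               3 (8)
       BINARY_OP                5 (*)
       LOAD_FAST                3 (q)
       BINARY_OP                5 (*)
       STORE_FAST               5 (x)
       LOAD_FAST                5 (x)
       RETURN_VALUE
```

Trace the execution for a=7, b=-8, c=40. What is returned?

LOAD_CONST → push 35. Stack: [35]
LOAD_FAST b → push -8. Stack: [35, -8]
LOAD_CONST → push 6. Stack: [35, -8, 6]
BINARY_OP % → -8 % 6 = 4. Stack: [35, 4]
BINARY_OP + → 35 + 4 = 39. Stack: [39]
STORE_FAST q → q=39. Stack: []
LOAD_FAST_LOAD_FAST c,c → push 40,40. Stack: [40, 40]
BINARY_OP * → 40 * 40 = 1600. Stack: [1600]
STORE_FAST u → u=1600. Stack: []
LOAD_FAST_LOAD_FAST c,b → push 40,-8. Stack: [40, -8]
COMPARE_OP bool(>=) → 40 vs -8 = True. Stack: [True]
POP_JUMP_IF_FALSE → pop True; no jump. Stack: []
LOAD_FAST_LOAD_FAST b,q → push -8,39. Stack: [-8, 39]
BINARY_OP + → -8 + 39 = 31. Stack: [31]
STORE_FAST x → x=31. Stack: []
LOAD_FAST x → push 31. Stack: [31]
RETURN_VALUE → return 31.

31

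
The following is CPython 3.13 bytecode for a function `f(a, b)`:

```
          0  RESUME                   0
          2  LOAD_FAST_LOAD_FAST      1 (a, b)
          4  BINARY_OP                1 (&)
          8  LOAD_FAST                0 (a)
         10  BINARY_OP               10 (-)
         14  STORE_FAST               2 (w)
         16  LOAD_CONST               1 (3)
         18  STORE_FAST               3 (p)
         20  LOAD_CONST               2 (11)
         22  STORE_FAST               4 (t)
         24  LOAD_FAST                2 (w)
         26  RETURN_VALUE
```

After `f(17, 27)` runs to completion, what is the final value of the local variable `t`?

LOAD_FAST_LOAD_FAST a,b → push 17,27. Stack: [17, 27]
BINARY_OP & → 17 & 27 = 17. Stack: [17]
LOAD_FAST a → push 17. Stack: [17, 17]
BINARY_OP - → 17 - 17 = 0. Stack: [0]
STORE_FAST w → w=0. Stack: []
LOAD_CONST → push 3. Stack: [3]
STORE_FAST p → p=3. Stack: []
LOAD_CONST → push 11. Stack: [11]
STORE_FAST t → t=11. Stack: []
LOAD_FAST w → push 0. Stack: [0]
RETURN_VALUE → return 0.

11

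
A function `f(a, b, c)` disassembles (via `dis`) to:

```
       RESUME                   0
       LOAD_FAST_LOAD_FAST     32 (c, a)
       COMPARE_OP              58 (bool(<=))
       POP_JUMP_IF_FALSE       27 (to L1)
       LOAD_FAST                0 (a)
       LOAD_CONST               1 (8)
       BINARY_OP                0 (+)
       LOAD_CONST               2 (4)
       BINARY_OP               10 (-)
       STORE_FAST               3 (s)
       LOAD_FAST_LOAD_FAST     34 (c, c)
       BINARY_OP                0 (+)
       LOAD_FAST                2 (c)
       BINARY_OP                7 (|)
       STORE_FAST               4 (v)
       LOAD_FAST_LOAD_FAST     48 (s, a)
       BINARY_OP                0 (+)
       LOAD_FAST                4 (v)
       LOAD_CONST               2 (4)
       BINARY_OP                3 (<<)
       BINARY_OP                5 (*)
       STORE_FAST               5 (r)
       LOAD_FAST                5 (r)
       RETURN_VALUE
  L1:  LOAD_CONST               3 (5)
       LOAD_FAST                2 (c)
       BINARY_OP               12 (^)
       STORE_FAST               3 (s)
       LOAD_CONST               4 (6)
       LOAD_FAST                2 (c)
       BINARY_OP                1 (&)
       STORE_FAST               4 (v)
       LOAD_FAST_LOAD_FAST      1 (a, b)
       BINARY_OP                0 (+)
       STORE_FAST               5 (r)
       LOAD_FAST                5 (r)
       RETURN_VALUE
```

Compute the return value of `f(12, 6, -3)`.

-448

LOAD_FAST_LOAD_FAST c,a → push -3,12. Stack: [-3, 12]
COMPARE_OP bool(<=) → -3 vs 12 = True. Stack: [True]
POP_JUMP_IF_FALSE → pop True; no jump. Stack: []
LOAD_FAST a → push 12. Stack: [12]
LOAD_CONST → push 8. Stack: [12, 8]
BINARY_OP + → 12 + 8 = 20. Stack: [20]
LOAD_CONST → push 4. Stack: [20, 4]
BINARY_OP - → 20 - 4 = 16. Stack: [16]
STORE_FAST s → s=16. Stack: []
LOAD_FAST_LOAD_FAST c,c → push -3,-3. Stack: [-3, -3]
BINARY_OP + → -3 + -3 = -6. Stack: [-6]
LOAD_FAST c → push -3. Stack: [-6, -3]
BINARY_OP | → -6 | -3 = -1. Stack: [-1]
STORE_FAST v → v=-1. Stack: []
LOAD_FAST_LOAD_FAST s,a → push 16,12. Stack: [16, 12]
BINARY_OP + → 16 + 12 = 28. Stack: [28]
LOAD_FAST v → push -1. Stack: [28, -1]
LOAD_CONST → push 4. Stack: [28, -1, 4]
BINARY_OP << → -1 << 4 = -16. Stack: [28, -16]
BINARY_OP * → 28 * -16 = -448. Stack: [-448]
STORE_FAST r → r=-448. Stack: []
LOAD_FAST r → push -448. Stack: [-448]
RETURN_VALUE → return -448.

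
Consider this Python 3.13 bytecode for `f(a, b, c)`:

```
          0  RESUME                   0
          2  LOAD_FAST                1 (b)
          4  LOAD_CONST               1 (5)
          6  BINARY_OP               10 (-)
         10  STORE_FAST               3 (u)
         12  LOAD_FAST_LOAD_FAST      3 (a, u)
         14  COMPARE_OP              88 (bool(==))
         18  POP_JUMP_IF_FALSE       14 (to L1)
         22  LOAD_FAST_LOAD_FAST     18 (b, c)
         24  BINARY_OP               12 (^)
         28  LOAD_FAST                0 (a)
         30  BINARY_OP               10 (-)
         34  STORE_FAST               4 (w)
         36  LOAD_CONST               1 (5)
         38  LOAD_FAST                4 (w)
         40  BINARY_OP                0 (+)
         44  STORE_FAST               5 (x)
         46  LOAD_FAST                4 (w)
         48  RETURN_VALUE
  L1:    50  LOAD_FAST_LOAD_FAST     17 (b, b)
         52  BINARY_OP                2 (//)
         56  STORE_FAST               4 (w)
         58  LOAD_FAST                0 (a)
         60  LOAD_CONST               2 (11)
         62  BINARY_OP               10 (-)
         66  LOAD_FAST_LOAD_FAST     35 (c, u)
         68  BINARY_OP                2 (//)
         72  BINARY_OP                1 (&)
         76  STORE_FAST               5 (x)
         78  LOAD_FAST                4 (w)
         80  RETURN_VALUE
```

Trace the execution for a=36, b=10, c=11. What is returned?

1

LOAD_FAST b → push 10. Stack: [10]
LOAD_CONST → push 5. Stack: [10, 5]
BINARY_OP - → 10 - 5 = 5. Stack: [5]
STORE_FAST u → u=5. Stack: []
LOAD_FAST_LOAD_FAST a,u → push 36,5. Stack: [36, 5]
COMPARE_OP bool(==) → 36 vs 5 = False. Stack: [False]
POP_JUMP_IF_FALSE → pop False; jump. Stack: []
LOAD_FAST_LOAD_FAST b,b → push 10,10. Stack: [10, 10]
BINARY_OP // → 10 // 10 = 1. Stack: [1]
STORE_FAST w → w=1. Stack: []
LOAD_FAST a → push 36. Stack: [36]
LOAD_CONST → push 11. Stack: [36, 11]
BINARY_OP - → 36 - 11 = 25. Stack: [25]
LOAD_FAST_LOAD_FAST c,u → push 11,5. Stack: [25, 11, 5]
BINARY_OP // → 11 // 5 = 2. Stack: [25, 2]
BINARY_OP & → 25 & 2 = 0. Stack: [0]
STORE_FAST x → x=0. Stack: []
LOAD_FAST w → push 1. Stack: [1]
RETURN_VALUE → return 1.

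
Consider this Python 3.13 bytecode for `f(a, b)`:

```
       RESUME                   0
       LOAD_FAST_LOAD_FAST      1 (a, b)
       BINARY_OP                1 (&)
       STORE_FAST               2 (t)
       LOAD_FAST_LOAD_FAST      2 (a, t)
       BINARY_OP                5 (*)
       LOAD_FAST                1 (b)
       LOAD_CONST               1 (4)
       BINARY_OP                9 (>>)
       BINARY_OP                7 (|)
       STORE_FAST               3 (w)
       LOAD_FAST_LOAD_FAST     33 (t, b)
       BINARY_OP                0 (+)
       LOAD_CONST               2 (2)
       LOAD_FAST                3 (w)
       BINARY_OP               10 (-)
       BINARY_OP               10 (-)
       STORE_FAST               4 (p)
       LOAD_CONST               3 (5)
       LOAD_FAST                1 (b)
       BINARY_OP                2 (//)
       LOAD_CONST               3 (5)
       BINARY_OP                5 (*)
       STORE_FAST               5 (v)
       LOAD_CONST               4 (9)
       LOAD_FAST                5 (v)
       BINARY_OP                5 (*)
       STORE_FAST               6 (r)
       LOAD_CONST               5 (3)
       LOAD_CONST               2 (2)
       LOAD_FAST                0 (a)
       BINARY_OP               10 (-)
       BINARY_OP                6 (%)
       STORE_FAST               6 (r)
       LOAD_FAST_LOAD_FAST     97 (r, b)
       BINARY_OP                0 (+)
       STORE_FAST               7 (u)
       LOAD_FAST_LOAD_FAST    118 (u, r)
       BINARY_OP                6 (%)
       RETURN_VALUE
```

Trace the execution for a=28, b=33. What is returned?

LOAD_FAST_LOAD_FAST a,b → push 28,33. Stack: [28, 33]
BINARY_OP & → 28 & 33 = 0. Stack: [0]
STORE_FAST t → t=0. Stack: []
LOAD_FAST_LOAD_FAST a,t → push 28,0. Stack: [28, 0]
BINARY_OP * → 28 * 0 = 0. Stack: [0]
LOAD_FAST b → push 33. Stack: [0, 33]
LOAD_CONST → push 4. Stack: [0, 33, 4]
BINARY_OP >> → 33 >> 4 = 2. Stack: [0, 2]
BINARY_OP | → 0 | 2 = 2. Stack: [2]
STORE_FAST w → w=2. Stack: []
LOAD_FAST_LOAD_FAST t,b → push 0,33. Stack: [0, 33]
BINARY_OP + → 0 + 33 = 33. Stack: [33]
LOAD_CONST → push 2. Stack: [33, 2]
LOAD_FAST w → push 2. Stack: [33, 2, 2]
BINARY_OP - → 2 - 2 = 0. Stack: [33, 0]
BINARY_OP - → 33 - 0 = 33. Stack: [33]
STORE_FAST p → p=33. Stack: []
LOAD_CONST → push 5. Stack: [5]
LOAD_FAST b → push 33. Stack: [5, 33]
BINARY_OP // → 5 // 33 = 0. Stack: [0]
LOAD_CONST → push 5. Stack: [0, 5]
BINARY_OP * → 0 * 5 = 0. Stack: [0]
STORE_FAST v → v=0. Stack: []
LOAD_CONST → push 9. Stack: [9]
LOAD_FAST v → push 0. Stack: [9, 0]
BINARY_OP * → 9 * 0 = 0. Stack: [0]
STORE_FAST r → r=0. Stack: []
LOAD_CONST → push 3. Stack: [3]
LOAD_CONST → push 2. Stack: [3, 2]
LOAD_FAST a → push 28. Stack: [3, 2, 28]
BINARY_OP - → 2 - 28 = -26. Stack: [3, -26]
BINARY_OP % → 3 % -26 = -23. Stack: [-23]
STORE_FAST r → r=-23. Stack: []
LOAD_FAST_LOAD_FAST r,b → push -23,33. Stack: [-23, 33]
BINARY_OP + → -23 + 33 = 10. Stack: [10]
STORE_FAST u → u=10. Stack: []
LOAD_FAST_LOAD_FAST u,r → push 10,-23. Stack: [10, -23]
BINARY_OP % → 10 % -23 = -13. Stack: [-13]
RETURN_VALUE → return -13.

-13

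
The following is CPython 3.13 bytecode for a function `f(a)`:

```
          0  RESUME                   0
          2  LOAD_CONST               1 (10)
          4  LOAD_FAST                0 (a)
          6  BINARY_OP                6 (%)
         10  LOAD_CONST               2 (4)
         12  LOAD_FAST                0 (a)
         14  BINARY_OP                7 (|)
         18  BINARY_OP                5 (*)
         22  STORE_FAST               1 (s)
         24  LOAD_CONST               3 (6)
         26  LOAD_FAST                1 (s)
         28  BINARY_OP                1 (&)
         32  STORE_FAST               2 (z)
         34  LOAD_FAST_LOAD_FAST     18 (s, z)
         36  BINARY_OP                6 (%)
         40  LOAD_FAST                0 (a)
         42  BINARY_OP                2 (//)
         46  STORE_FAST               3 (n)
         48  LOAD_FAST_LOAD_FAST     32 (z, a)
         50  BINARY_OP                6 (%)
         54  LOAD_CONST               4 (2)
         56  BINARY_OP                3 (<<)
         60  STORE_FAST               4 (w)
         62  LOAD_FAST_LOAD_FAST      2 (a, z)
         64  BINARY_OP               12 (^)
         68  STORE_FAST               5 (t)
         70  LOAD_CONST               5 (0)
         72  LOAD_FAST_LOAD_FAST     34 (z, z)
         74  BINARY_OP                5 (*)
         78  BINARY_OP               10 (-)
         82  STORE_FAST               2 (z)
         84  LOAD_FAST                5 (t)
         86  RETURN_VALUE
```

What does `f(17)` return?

LOAD_CONST → push 10. Stack: [10]
LOAD_FAST a → push 17. Stack: [10, 17]
BINARY_OP % → 10 % 17 = 10. Stack: [10]
LOAD_CONST → push 4. Stack: [10, 4]
LOAD_FAST a → push 17. Stack: [10, 4, 17]
BINARY_OP | → 4 | 17 = 21. Stack: [10, 21]
BINARY_OP * → 10 * 21 = 210. Stack: [210]
STORE_FAST s → s=210. Stack: []
LOAD_CONST → push 6. Stack: [6]
LOAD_FAST s → push 210. Stack: [6, 210]
BINARY_OP & → 6 & 210 = 2. Stack: [2]
STORE_FAST z → z=2. Stack: []
LOAD_FAST_LOAD_FAST s,z → push 210,2. Stack: [210, 2]
BINARY_OP % → 210 % 2 = 0. Stack: [0]
LOAD_FAST a → push 17. Stack: [0, 17]
BINARY_OP // → 0 // 17 = 0. Stack: [0]
STORE_FAST n → n=0. Stack: []
LOAD_FAST_LOAD_FAST z,a → push 2,17. Stack: [2, 17]
BINARY_OP % → 2 % 17 = 2. Stack: [2]
LOAD_CONST → push 2. Stack: [2, 2]
BINARY_OP << → 2 << 2 = 8. Stack: [8]
STORE_FAST w → w=8. Stack: []
LOAD_FAST_LOAD_FAST a,z → push 17,2. Stack: [17, 2]
BINARY_OP ^ → 17 ^ 2 = 19. Stack: [19]
STORE_FAST t → t=19. Stack: []
LOAD_CONST → push 0. Stack: [0]
LOAD_FAST_LOAD_FAST z,z → push 2,2. Stack: [0, 2, 2]
BINARY_OP * → 2 * 2 = 4. Stack: [0, 4]
BINARY_OP - → 0 - 4 = -4. Stack: [-4]
STORE_FAST z → z=-4. Stack: []
LOAD_FAST t → push 19. Stack: [19]
RETURN_VALUE → return 19.

19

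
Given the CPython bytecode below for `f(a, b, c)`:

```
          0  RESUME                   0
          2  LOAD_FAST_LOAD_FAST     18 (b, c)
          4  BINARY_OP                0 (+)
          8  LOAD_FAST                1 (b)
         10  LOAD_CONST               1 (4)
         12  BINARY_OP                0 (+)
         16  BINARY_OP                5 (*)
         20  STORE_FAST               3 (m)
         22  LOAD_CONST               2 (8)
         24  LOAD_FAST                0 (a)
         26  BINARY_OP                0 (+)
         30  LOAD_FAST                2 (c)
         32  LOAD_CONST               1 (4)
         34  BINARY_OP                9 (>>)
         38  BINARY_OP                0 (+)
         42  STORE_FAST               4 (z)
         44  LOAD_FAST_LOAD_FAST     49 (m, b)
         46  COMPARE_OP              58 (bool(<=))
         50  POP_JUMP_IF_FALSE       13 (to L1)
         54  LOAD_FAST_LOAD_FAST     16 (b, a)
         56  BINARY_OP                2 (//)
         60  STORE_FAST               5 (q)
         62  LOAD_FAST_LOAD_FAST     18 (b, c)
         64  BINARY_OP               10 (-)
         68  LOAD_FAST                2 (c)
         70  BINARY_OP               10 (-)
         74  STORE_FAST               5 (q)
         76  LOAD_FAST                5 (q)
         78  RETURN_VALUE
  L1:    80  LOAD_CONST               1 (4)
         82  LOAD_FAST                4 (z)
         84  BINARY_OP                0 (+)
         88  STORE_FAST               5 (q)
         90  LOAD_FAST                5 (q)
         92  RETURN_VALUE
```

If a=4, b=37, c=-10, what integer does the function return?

LOAD_FAST_LOAD_FAST b,c → push 37,-10. Stack: [37, -10]
BINARY_OP + → 37 + -10 = 27. Stack: [27]
LOAD_FAST b → push 37. Stack: [27, 37]
LOAD_CONST → push 4. Stack: [27, 37, 4]
BINARY_OP + → 37 + 4 = 41. Stack: [27, 41]
BINARY_OP * → 27 * 41 = 1107. Stack: [1107]
STORE_FAST m → m=1107. Stack: []
LOAD_CONST → push 8. Stack: [8]
LOAD_FAST a → push 4. Stack: [8, 4]
BINARY_OP + → 8 + 4 = 12. Stack: [12]
LOAD_FAST c → push -10. Stack: [12, -10]
LOAD_CONST → push 4. Stack: [12, -10, 4]
BINARY_OP >> → -10 >> 4 = -1. Stack: [12, -1]
BINARY_OP + → 12 + -1 = 11. Stack: [11]
STORE_FAST z → z=11. Stack: []
LOAD_FAST_LOAD_FAST m,b → push 1107,37. Stack: [1107, 37]
COMPARE_OP bool(<=) → 1107 vs 37 = False. Stack: [False]
POP_JUMP_IF_FALSE → pop False; jump. Stack: []
LOAD_CONST → push 4. Stack: [4]
LOAD_FAST z → push 11. Stack: [4, 11]
BINARY_OP + → 4 + 11 = 15. Stack: [15]
STORE_FAST q → q=15. Stack: []
LOAD_FAST q → push 15. Stack: [15]
RETURN_VALUE → return 15.

15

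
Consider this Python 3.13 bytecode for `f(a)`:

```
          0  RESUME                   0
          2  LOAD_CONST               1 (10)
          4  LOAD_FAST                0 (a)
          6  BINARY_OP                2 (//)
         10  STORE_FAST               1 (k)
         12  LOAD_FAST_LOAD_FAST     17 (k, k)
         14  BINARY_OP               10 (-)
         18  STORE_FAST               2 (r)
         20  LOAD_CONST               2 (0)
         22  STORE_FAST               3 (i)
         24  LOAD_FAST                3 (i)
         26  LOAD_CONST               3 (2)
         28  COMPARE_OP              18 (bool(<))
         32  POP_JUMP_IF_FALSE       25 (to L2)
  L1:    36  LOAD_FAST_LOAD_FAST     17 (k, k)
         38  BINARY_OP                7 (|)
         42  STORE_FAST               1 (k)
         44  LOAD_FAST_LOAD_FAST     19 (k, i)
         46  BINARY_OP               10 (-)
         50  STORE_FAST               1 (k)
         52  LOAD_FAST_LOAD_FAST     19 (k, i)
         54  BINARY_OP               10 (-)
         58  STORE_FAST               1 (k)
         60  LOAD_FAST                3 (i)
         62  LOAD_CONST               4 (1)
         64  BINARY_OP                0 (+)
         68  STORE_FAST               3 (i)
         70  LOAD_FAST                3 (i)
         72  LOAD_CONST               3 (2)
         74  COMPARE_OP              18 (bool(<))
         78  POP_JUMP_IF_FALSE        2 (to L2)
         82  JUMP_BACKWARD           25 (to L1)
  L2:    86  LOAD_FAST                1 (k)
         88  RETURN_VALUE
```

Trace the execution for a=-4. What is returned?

LOAD_CONST → push 10. Stack: [10]
LOAD_FAST a → push -4. Stack: [10, -4]
BINARY_OP // → 10 // -4 = -3. Stack: [-3]
STORE_FAST k → k=-3. Stack: []
LOAD_FAST_LOAD_FAST k,k → push -3,-3. Stack: [-3, -3]
BINARY_OP - → -3 - -3 = 0. Stack: [0]
STORE_FAST r → r=0. Stack: []
LOAD_CONST → push 0. Stack: [0]
STORE_FAST i → i=0. Stack: []
LOAD_FAST i → push 0. Stack: [0]
LOAD_CONST → push 2. Stack: [0, 2]
COMPARE_OP bool(<) → 0 vs 2 = True. Stack: [True]
POP_JUMP_IF_FALSE → pop True; no jump. Stack: []
LOAD_FAST_LOAD_FAST k,k → push -3,-3. Stack: [-3, -3]
BINARY_OP | → -3 | -3 = -3. Stack: [-3]
STORE_FAST k → k=-3. Stack: []
LOAD_FAST_LOAD_FAST k,i → push -3,0. Stack: [-3, 0]
BINARY_OP - → -3 - 0 = -3. Stack: [-3]
STORE_FAST k → k=-3. Stack: []
LOAD_FAST_LOAD_FAST k,i → push -3,0. Stack: [-3, 0]
BINARY_OP - → -3 - 0 = -3. Stack: [-3]
STORE_FAST k → k=-3. Stack: []
LOAD_FAST i → push 0. Stack: [0]
LOAD_CONST → push 1. Stack: [0, 1]
BINARY_OP + → 0 + 1 = 1. Stack: [1]
STORE_FAST i → i=1. Stack: []
LOAD_FAST i → push 1. Stack: [1]
LOAD_CONST → push 2. Stack: [1, 2]
COMPARE_OP bool(<) → 1 vs 2 = True. Stack: [True]
POP_JUMP_IF_FALSE → pop True; no jump. Stack: []
LOAD_FAST_LOAD_FAST k,k → push -3,-3. Stack: [-3, -3]
BINARY_OP | → -3 | -3 = -3. Stack: [-3]
STORE_FAST k → k=-3. Stack: []
LOAD_FAST_LOAD_FAST k,i → push -3,1. Stack: [-3, 1]
BINARY_OP - → -3 - 1 = -4. Stack: [-4]
STORE_FAST k → k=-4. Stack: []
LOAD_FAST_LOAD_FAST k,i → push -4,1. Stack: [-4, 1]
BINARY_OP - → -4 - 1 = -5. Stack: [-5]
STORE_FAST k → k=-5. Stack: []
LOAD_FAST i → push 1. Stack: [1]
LOAD_CONST → push 1. Stack: [1, 1]
BINARY_OP + → 1 + 1 = 2. Stack: [2]
STORE_FAST i → i=2. Stack: []
LOAD_FAST i → push 2. Stack: [2]
LOAD_CONST → push 2. Stack: [2, 2]
COMPARE_OP bool(<) → 2 vs 2 = False. Stack: [False]
POP_JUMP_IF_FALSE → pop False; jump. Stack: []
LOAD_FAST k → push -5. Stack: [-5]
RETURN_VALUE → return -5.

-5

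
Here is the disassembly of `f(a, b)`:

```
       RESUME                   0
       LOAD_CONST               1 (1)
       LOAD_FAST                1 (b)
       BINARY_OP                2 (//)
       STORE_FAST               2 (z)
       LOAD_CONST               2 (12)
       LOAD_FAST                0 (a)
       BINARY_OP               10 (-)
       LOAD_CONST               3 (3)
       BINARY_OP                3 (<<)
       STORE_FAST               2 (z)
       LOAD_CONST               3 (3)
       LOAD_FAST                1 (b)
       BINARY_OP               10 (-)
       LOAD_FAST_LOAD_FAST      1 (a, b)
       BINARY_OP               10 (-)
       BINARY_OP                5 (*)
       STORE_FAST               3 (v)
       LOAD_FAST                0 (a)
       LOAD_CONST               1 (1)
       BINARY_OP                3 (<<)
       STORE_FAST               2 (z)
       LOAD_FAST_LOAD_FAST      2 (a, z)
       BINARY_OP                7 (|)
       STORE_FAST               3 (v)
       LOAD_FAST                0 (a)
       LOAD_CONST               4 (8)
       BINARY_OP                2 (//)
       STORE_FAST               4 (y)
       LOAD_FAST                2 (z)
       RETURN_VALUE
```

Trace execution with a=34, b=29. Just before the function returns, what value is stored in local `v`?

LOAD_CONST → push 1. Stack: [1]
LOAD_FAST b → push 29. Stack: [1, 29]
BINARY_OP // → 1 // 29 = 0. Stack: [0]
STORE_FAST z → z=0. Stack: []
LOAD_CONST → push 12. Stack: [12]
LOAD_FAST a → push 34. Stack: [12, 34]
BINARY_OP - → 12 - 34 = -22. Stack: [-22]
LOAD_CONST → push 3. Stack: [-22, 3]
BINARY_OP << → -22 << 3 = -176. Stack: [-176]
STORE_FAST z → z=-176. Stack: []
LOAD_CONST → push 3. Stack: [3]
LOAD_FAST b → push 29. Stack: [3, 29]
BINARY_OP - → 3 - 29 = -26. Stack: [-26]
LOAD_FAST_LOAD_FAST a,b → push 34,29. Stack: [-26, 34, 29]
BINARY_OP - → 34 - 29 = 5. Stack: [-26, 5]
BINARY_OP * → -26 * 5 = -130. Stack: [-130]
STORE_FAST v → v=-130. Stack: []
LOAD_FAST a → push 34. Stack: [34]
LOAD_CONST → push 1. Stack: [34, 1]
BINARY_OP << → 34 << 1 = 68. Stack: [68]
STORE_FAST z → z=68. Stack: []
LOAD_FAST_LOAD_FAST a,z → push 34,68. Stack: [34, 68]
BINARY_OP | → 34 | 68 = 102. Stack: [102]
STORE_FAST v → v=102. Stack: []
LOAD_FAST a → push 34. Stack: [34]
LOAD_CONST → push 8. Stack: [34, 8]
BINARY_OP // → 34 // 8 = 4. Stack: [4]
STORE_FAST y → y=4. Stack: []
LOAD_FAST z → push 68. Stack: [68]
RETURN_VALUE → return 68.

102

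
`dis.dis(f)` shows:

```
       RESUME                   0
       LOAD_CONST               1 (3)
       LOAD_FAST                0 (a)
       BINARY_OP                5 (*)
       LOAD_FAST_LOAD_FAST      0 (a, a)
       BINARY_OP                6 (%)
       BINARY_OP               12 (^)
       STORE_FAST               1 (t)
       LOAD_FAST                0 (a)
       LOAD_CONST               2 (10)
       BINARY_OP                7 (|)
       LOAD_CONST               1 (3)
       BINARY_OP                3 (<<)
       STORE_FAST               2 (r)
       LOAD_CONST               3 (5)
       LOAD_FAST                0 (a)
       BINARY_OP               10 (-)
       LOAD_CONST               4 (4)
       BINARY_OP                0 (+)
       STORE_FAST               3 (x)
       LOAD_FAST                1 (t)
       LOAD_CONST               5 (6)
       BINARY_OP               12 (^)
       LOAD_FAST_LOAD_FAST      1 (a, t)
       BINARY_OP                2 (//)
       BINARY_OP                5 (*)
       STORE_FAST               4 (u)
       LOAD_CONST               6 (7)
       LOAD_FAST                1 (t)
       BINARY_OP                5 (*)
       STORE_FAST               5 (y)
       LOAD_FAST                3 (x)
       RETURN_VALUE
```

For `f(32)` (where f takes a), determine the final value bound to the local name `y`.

672

LOAD_CONST → push 3. Stack: [3]
LOAD_FAST a → push 32. Stack: [3, 32]
BINARY_OP * → 3 * 32 = 96. Stack: [96]
LOAD_FAST_LOAD_FAST a,a → push 32,32. Stack: [96, 32, 32]
BINARY_OP % → 32 % 32 = 0. Stack: [96, 0]
BINARY_OP ^ → 96 ^ 0 = 96. Stack: [96]
STORE_FAST t → t=96. Stack: []
LOAD_FAST a → push 32. Stack: [32]
LOAD_CONST → push 10. Stack: [32, 10]
BINARY_OP | → 32 | 10 = 42. Stack: [42]
LOAD_CONST → push 3. Stack: [42, 3]
BINARY_OP << → 42 << 3 = 336. Stack: [336]
STORE_FAST r → r=336. Stack: []
LOAD_CONST → push 5. Stack: [5]
LOAD_FAST a → push 32. Stack: [5, 32]
BINARY_OP - → 5 - 32 = -27. Stack: [-27]
LOAD_CONST → push 4. Stack: [-27, 4]
BINARY_OP + → -27 + 4 = -23. Stack: [-23]
STORE_FAST x → x=-23. Stack: []
LOAD_FAST t → push 96. Stack: [96]
LOAD_CONST → push 6. Stack: [96, 6]
BINARY_OP ^ → 96 ^ 6 = 102. Stack: [102]
LOAD_FAST_LOAD_FAST a,t → push 32,96. Stack: [102, 32, 96]
BINARY_OP // → 32 // 96 = 0. Stack: [102, 0]
BINARY_OP * → 102 * 0 = 0. Stack: [0]
STORE_FAST u → u=0. Stack: []
LOAD_CONST → push 7. Stack: [7]
LOAD_FAST t → push 96. Stack: [7, 96]
BINARY_OP * → 7 * 96 = 672. Stack: [672]
STORE_FAST y → y=672. Stack: []
LOAD_FAST x → push -23. Stack: [-23]
RETURN_VALUE → return -23.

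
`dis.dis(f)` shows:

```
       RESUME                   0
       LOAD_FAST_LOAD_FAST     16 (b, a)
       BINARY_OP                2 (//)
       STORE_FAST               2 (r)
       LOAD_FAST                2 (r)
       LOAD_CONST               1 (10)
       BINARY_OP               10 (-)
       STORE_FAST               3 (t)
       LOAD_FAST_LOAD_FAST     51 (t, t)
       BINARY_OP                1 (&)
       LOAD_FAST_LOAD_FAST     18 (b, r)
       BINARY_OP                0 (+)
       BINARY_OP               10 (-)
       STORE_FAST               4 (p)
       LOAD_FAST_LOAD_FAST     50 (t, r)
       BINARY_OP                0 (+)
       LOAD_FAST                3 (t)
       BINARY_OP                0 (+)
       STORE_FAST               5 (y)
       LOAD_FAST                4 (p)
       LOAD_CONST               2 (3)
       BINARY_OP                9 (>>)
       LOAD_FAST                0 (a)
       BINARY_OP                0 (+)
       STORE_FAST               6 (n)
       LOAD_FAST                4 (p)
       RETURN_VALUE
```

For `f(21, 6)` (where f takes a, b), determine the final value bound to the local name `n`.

LOAD_FAST_LOAD_FAST b,a → push 6,21. Stack: [6, 21]
BINARY_OP // → 6 // 21 = 0. Stack: [0]
STORE_FAST r → r=0. Stack: []
LOAD_FAST r → push 0. Stack: [0]
LOAD_CONST → push 10. Stack: [0, 10]
BINARY_OP - → 0 - 10 = -10. Stack: [-10]
STORE_FAST t → t=-10. Stack: []
LOAD_FAST_LOAD_FAST t,t → push -10,-10. Stack: [-10, -10]
BINARY_OP & → -10 & -10 = -10. Stack: [-10]
LOAD_FAST_LOAD_FAST b,r → push 6,0. Stack: [-10, 6, 0]
BINARY_OP + → 6 + 0 = 6. Stack: [-10, 6]
BINARY_OP - → -10 - 6 = -16. Stack: [-16]
STORE_FAST p → p=-16. Stack: []
LOAD_FAST_LOAD_FAST t,r → push -10,0. Stack: [-10, 0]
BINARY_OP + → -10 + 0 = -10. Stack: [-10]
LOAD_FAST t → push -10. Stack: [-10, -10]
BINARY_OP + → -10 + -10 = -20. Stack: [-20]
STORE_FAST y → y=-20. Stack: []
LOAD_FAST p → push -16. Stack: [-16]
LOAD_CONST → push 3. Stack: [-16, 3]
BINARY_OP >> → -16 >> 3 = -2. Stack: [-2]
LOAD_FAST a → push 21. Stack: [-2, 21]
BINARY_OP + → -2 + 21 = 19. Stack: [19]
STORE_FAST n → n=19. Stack: []
LOAD_FAST p → push -16. Stack: [-16]
RETURN_VALUE → return -16.

19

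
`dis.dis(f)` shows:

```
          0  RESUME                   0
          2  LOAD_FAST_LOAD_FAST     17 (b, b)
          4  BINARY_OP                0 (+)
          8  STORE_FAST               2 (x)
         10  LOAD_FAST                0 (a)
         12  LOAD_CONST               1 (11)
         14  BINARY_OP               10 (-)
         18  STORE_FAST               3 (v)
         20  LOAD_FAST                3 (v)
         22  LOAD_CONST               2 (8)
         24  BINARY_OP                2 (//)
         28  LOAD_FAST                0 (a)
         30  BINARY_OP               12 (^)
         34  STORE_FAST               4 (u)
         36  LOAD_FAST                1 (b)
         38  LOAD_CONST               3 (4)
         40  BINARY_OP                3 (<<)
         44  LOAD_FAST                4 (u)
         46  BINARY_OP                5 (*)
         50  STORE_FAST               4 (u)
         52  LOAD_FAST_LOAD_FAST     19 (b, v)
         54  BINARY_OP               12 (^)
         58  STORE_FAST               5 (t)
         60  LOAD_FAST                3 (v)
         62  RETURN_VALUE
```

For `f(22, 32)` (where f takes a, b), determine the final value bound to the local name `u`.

LOAD_FAST_LOAD_FAST b,b → push 32,32. Stack: [32, 32]
BINARY_OP + → 32 + 32 = 64. Stack: [64]
STORE_FAST x → x=64. Stack: []
LOAD_FAST a → push 22. Stack: [22]
LOAD_CONST → push 11. Stack: [22, 11]
BINARY_OP - → 22 - 11 = 11. Stack: [11]
STORE_FAST v → v=11. Stack: []
LOAD_FAST v → push 11. Stack: [11]
LOAD_CONST → push 8. Stack: [11, 8]
BINARY_OP // → 11 // 8 = 1. Stack: [1]
LOAD_FAST a → push 22. Stack: [1, 22]
BINARY_OP ^ → 1 ^ 22 = 23. Stack: [23]
STORE_FAST u → u=23. Stack: []
LOAD_FAST b → push 32. Stack: [32]
LOAD_CONST → push 4. Stack: [32, 4]
BINARY_OP << → 32 << 4 = 512. Stack: [512]
LOAD_FAST u → push 23. Stack: [512, 23]
BINARY_OP * → 512 * 23 = 11776. Stack: [11776]
STORE_FAST u → u=11776. Stack: []
LOAD_FAST_LOAD_FAST b,v → push 32,11. Stack: [32, 11]
BINARY_OP ^ → 32 ^ 11 = 43. Stack: [43]
STORE_FAST t → t=43. Stack: []
LOAD_FAST v → push 11. Stack: [11]
RETURN_VALUE → return 11.

11776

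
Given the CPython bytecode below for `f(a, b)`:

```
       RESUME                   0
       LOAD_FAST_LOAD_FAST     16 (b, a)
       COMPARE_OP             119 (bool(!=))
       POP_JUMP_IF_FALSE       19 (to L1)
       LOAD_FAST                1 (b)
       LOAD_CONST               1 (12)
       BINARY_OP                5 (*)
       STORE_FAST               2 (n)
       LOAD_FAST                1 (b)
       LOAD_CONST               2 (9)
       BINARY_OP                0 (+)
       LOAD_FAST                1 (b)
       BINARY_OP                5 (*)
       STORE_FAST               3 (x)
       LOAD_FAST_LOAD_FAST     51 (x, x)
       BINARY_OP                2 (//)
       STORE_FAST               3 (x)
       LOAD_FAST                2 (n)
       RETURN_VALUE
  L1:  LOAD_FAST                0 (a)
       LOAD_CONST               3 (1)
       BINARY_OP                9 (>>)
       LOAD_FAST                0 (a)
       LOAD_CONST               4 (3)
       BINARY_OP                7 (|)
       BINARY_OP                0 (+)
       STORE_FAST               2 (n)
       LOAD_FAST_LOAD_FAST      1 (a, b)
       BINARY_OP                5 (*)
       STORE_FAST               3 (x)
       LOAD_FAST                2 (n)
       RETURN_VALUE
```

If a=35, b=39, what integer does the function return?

468

LOAD_FAST_LOAD_FAST b,a → push 39,35. Stack: [39, 35]
COMPARE_OP bool(!=) → 39 vs 35 = True. Stack: [True]
POP_JUMP_IF_FALSE → pop True; no jump. Stack: []
LOAD_FAST b → push 39. Stack: [39]
LOAD_CONST → push 12. Stack: [39, 12]
BINARY_OP * → 39 * 12 = 468. Stack: [468]
STORE_FAST n → n=468. Stack: []
LOAD_FAST b → push 39. Stack: [39]
LOAD_CONST → push 9. Stack: [39, 9]
BINARY_OP + → 39 + 9 = 48. Stack: [48]
LOAD_FAST b → push 39. Stack: [48, 39]
BINARY_OP * → 48 * 39 = 1872. Stack: [1872]
STORE_FAST x → x=1872. Stack: []
LOAD_FAST_LOAD_FAST x,x → push 1872,1872. Stack: [1872, 1872]
BINARY_OP // → 1872 // 1872 = 1. Stack: [1]
STORE_FAST x → x=1. Stack: []
LOAD_FAST n → push 468. Stack: [468]
RETURN_VALUE → return 468.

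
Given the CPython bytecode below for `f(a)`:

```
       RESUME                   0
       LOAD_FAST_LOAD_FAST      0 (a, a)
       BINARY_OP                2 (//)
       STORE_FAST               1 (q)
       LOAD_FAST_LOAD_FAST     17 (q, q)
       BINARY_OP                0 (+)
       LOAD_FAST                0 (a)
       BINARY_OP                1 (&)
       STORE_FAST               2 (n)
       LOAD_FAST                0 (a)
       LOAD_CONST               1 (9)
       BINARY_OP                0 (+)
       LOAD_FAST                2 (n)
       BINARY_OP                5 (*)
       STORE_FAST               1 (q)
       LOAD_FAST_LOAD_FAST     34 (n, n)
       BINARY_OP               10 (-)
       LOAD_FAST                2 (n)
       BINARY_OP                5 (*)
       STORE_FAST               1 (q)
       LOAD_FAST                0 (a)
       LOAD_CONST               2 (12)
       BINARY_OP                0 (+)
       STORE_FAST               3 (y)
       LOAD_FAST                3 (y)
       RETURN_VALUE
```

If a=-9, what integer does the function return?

LOAD_FAST_LOAD_FAST a,a → push -9,-9. Stack: [-9, -9]
BINARY_OP // → -9 // -9 = 1. Stack: [1]
STORE_FAST q → q=1. Stack: []
LOAD_FAST_LOAD_FAST q,q → push 1,1. Stack: [1, 1]
BINARY_OP + → 1 + 1 = 2. Stack: [2]
LOAD_FAST a → push -9. Stack: [2, -9]
BINARY_OP & → 2 & -9 = 2. Stack: [2]
STORE_FAST n → n=2. Stack: []
LOAD_FAST a → push -9. Stack: [-9]
LOAD_CONST → push 9. Stack: [-9, 9]
BINARY_OP + → -9 + 9 = 0. Stack: [0]
LOAD_FAST n → push 2. Stack: [0, 2]
BINARY_OP * → 0 * 2 = 0. Stack: [0]
STORE_FAST q → q=0. Stack: []
LOAD_FAST_LOAD_FAST n,n → push 2,2. Stack: [2, 2]
BINARY_OP - → 2 - 2 = 0. Stack: [0]
LOAD_FAST n → push 2. Stack: [0, 2]
BINARY_OP * → 0 * 2 = 0. Stack: [0]
STORE_FAST q → q=0. Stack: []
LOAD_FAST a → push -9. Stack: [-9]
LOAD_CONST → push 12. Stack: [-9, 12]
BINARY_OP + → -9 + 12 = 3. Stack: [3]
STORE_FAST y → y=3. Stack: []
LOAD_FAST y → push 3. Stack: [3]
RETURN_VALUE → return 3.

3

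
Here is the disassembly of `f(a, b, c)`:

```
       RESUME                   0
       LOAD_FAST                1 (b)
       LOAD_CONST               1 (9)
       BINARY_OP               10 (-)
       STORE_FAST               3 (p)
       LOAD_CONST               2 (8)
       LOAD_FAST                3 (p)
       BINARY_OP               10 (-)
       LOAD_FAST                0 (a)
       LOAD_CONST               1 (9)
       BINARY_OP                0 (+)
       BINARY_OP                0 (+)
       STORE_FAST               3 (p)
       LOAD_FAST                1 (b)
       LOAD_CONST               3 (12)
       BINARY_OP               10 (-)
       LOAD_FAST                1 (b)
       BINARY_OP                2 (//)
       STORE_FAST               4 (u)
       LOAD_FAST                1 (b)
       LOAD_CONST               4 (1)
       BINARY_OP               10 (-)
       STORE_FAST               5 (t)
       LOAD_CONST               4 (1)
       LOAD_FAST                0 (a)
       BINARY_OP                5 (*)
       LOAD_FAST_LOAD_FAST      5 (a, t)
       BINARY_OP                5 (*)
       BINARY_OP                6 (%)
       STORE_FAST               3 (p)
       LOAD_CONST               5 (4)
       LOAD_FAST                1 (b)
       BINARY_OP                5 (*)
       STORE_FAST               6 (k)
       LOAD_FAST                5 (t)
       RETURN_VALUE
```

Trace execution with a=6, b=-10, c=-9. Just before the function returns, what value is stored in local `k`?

-40

LOAD_FAST b → push -10. Stack: [-10]
LOAD_CONST → push 9. Stack: [-10, 9]
BINARY_OP - → -10 - 9 = -19. Stack: [-19]
STORE_FAST p → p=-19. Stack: []
LOAD_CONST → push 8. Stack: [8]
LOAD_FAST p → push -19. Stack: [8, -19]
BINARY_OP - → 8 - -19 = 27. Stack: [27]
LOAD_FAST a → push 6. Stack: [27, 6]
LOAD_CONST → push 9. Stack: [27, 6, 9]
BINARY_OP + → 6 + 9 = 15. Stack: [27, 15]
BINARY_OP + → 27 + 15 = 42. Stack: [42]
STORE_FAST p → p=42. Stack: []
LOAD_FAST b → push -10. Stack: [-10]
LOAD_CONST → push 12. Stack: [-10, 12]
BINARY_OP - → -10 - 12 = -22. Stack: [-22]
LOAD_FAST b → push -10. Stack: [-22, -10]
BINARY_OP // → -22 // -10 = 2. Stack: [2]
STORE_FAST u → u=2. Stack: []
LOAD_FAST b → push -10. Stack: [-10]
LOAD_CONST → push 1. Stack: [-10, 1]
BINARY_OP - → -10 - 1 = -11. Stack: [-11]
STORE_FAST t → t=-11. Stack: []
LOAD_CONST → push 1. Stack: [1]
LOAD_FAST a → push 6. Stack: [1, 6]
BINARY_OP * → 1 * 6 = 6. Stack: [6]
LOAD_FAST_LOAD_FAST a,t → push 6,-11. Stack: [6, 6, -11]
BINARY_OP * → 6 * -11 = -66. Stack: [6, -66]
BINARY_OP % → 6 % -66 = -60. Stack: [-60]
STORE_FAST p → p=-60. Stack: []
LOAD_CONST → push 4. Stack: [4]
LOAD_FAST b → push -10. Stack: [4, -10]
BINARY_OP * → 4 * -10 = -40. Stack: [-40]
STORE_FAST k → k=-40. Stack: []
LOAD_FAST t → push -11. Stack: [-11]
RETURN_VALUE → return -11.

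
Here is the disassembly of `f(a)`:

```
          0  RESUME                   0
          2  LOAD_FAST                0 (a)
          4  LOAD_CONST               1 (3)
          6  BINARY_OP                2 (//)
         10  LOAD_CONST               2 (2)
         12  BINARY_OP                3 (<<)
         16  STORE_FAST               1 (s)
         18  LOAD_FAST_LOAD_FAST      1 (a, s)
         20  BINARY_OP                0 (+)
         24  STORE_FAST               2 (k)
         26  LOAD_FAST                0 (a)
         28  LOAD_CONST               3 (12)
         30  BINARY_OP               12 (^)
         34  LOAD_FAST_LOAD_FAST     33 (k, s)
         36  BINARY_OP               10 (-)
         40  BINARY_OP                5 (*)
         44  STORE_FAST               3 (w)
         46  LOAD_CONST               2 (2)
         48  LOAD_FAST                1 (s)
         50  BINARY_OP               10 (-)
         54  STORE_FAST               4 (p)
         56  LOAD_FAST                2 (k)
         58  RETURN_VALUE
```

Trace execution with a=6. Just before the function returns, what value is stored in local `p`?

-6

LOAD_FAST a → push 6. Stack: [6]
LOAD_CONST → push 3. Stack: [6, 3]
BINARY_OP // → 6 // 3 = 2. Stack: [2]
LOAD_CONST → push 2. Stack: [2, 2]
BINARY_OP << → 2 << 2 = 8. Stack: [8]
STORE_FAST s → s=8. Stack: []
LOAD_FAST_LOAD_FAST a,s → push 6,8. Stack: [6, 8]
BINARY_OP + → 6 + 8 = 14. Stack: [14]
STORE_FAST k → k=14. Stack: []
LOAD_FAST a → push 6. Stack: [6]
LOAD_CONST → push 12. Stack: [6, 12]
BINARY_OP ^ → 6 ^ 12 = 10. Stack: [10]
LOAD_FAST_LOAD_FAST k,s → push 14,8. Stack: [10, 14, 8]
BINARY_OP - → 14 - 8 = 6. Stack: [10, 6]
BINARY_OP * → 10 * 6 = 60. Stack: [60]
STORE_FAST w → w=60. Stack: []
LOAD_CONST → push 2. Stack: [2]
LOAD_FAST s → push 8. Stack: [2, 8]
BINARY_OP - → 2 - 8 = -6. Stack: [-6]
STORE_FAST p → p=-6. Stack: []
LOAD_FAST k → push 14. Stack: [14]
RETURN_VALUE → return 14.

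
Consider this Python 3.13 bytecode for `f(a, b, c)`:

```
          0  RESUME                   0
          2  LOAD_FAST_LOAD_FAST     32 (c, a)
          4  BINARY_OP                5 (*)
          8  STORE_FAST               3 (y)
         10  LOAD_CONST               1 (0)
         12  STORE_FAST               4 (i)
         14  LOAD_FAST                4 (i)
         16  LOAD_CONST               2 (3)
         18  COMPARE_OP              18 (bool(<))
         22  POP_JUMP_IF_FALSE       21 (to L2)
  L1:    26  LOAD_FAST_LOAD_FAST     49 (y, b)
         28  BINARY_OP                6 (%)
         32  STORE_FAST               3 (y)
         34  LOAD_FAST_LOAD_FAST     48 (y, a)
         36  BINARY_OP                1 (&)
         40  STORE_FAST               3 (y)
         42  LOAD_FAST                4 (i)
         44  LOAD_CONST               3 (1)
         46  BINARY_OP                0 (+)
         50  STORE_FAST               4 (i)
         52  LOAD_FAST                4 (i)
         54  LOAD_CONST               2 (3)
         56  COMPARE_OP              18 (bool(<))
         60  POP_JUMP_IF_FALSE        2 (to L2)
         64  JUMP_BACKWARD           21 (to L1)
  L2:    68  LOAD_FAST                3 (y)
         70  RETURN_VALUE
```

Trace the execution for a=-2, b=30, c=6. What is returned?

LOAD_FAST_LOAD_FAST c,a → push 6,-2. Stack: [6, -2]
BINARY_OP * → 6 * -2 = -12. Stack: [-12]
STORE_FAST y → y=-12. Stack: []
LOAD_CONST → push 0. Stack: [0]
STORE_FAST i → i=0. Stack: []
LOAD_FAST i → push 0. Stack: [0]
LOAD_CONST → push 3. Stack: [0, 3]
COMPARE_OP bool(<) → 0 vs 3 = True. Stack: [True]
POP_JUMP_IF_FALSE → pop True; no jump. Stack: []
LOAD_FAST_LOAD_FAST y,b → push -12,30. Stack: [-12, 30]
BINARY_OP % → -12 % 30 = 18. Stack: [18]
STORE_FAST y → y=18. Stack: []
LOAD_FAST_LOAD_FAST y,a → push 18,-2. Stack: [18, -2]
BINARY_OP & → 18 & -2 = 18. Stack: [18]
STORE_FAST y → y=18. Stack: []
LOAD_FAST i → push 0. Stack: [0]
LOAD_CONST → push 1. Stack: [0, 1]
BINARY_OP + → 0 + 1 = 1. Stack: [1]
STORE_FAST i → i=1. Stack: []
LOAD_FAST i → push 1. Stack: [1]
LOAD_CONST → push 3. Stack: [1, 3]
COMPARE_OP bool(<) → 1 vs 3 = True. Stack: [True]
POP_JUMP_IF_FALSE → pop True; no jump. Stack: []
LOAD_FAST_LOAD_FAST y,b → push 18,30. Stack: [18, 30]
BINARY_OP % → 18 % 30 = 18. Stack: [18]
STORE_FAST y → y=18. Stack: []
LOAD_FAST_LOAD_FAST y,a → push 18,-2. Stack: [18, -2]
BINARY_OP & → 18 & -2 = 18. Stack: [18]
STORE_FAST y → y=18. Stack: []
LOAD_FAST i → push 1. Stack: [1]
LOAD_CONST → push 1. Stack: [1, 1]
BINARY_OP + → 1 + 1 = 2. Stack: [2]
STORE_FAST i → i=2. Stack: []
LOAD_FAST i → push 2. Stack: [2]
LOAD_CONST → push 3. Stack: [2, 3]
COMPARE_OP bool(<) → 2 vs 3 = True. Stack: [True]
POP_JUMP_IF_FALSE → pop True; no jump. Stack: []
LOAD_FAST_LOAD_FAST y,b → push 18,30. Stack: [18, 30]
BINARY_OP % → 18 % 30 = 18. Stack: [18]
STORE_FAST y → y=18. Stack: []
LOAD_FAST_LOAD_FAST y,a → push 18,-2. Stack: [18, -2]
BINARY_OP & → 18 & -2 = 18. Stack: [18]
STORE_FAST y → y=18. Stack: []
LOAD_FAST i → push 2. Stack: [2]
LOAD_CONST → push 1. Stack: [2, 1]
BINARY_OP + → 2 + 1 = 3. Stack: [3]
STORE_FAST i → i=3. Stack: []
LOAD_FAST i → push 3. Stack: [3]
LOAD_CONST → push 3. Stack: [3, 3]
COMPARE_OP bool(<) → 3 vs 3 = False. Stack: [False]
POP_JUMP_IF_FALSE → pop False; jump. Stack: []
LOAD_FAST y → push 18. Stack: [18]
RETURN_VALUE → return 18.

18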